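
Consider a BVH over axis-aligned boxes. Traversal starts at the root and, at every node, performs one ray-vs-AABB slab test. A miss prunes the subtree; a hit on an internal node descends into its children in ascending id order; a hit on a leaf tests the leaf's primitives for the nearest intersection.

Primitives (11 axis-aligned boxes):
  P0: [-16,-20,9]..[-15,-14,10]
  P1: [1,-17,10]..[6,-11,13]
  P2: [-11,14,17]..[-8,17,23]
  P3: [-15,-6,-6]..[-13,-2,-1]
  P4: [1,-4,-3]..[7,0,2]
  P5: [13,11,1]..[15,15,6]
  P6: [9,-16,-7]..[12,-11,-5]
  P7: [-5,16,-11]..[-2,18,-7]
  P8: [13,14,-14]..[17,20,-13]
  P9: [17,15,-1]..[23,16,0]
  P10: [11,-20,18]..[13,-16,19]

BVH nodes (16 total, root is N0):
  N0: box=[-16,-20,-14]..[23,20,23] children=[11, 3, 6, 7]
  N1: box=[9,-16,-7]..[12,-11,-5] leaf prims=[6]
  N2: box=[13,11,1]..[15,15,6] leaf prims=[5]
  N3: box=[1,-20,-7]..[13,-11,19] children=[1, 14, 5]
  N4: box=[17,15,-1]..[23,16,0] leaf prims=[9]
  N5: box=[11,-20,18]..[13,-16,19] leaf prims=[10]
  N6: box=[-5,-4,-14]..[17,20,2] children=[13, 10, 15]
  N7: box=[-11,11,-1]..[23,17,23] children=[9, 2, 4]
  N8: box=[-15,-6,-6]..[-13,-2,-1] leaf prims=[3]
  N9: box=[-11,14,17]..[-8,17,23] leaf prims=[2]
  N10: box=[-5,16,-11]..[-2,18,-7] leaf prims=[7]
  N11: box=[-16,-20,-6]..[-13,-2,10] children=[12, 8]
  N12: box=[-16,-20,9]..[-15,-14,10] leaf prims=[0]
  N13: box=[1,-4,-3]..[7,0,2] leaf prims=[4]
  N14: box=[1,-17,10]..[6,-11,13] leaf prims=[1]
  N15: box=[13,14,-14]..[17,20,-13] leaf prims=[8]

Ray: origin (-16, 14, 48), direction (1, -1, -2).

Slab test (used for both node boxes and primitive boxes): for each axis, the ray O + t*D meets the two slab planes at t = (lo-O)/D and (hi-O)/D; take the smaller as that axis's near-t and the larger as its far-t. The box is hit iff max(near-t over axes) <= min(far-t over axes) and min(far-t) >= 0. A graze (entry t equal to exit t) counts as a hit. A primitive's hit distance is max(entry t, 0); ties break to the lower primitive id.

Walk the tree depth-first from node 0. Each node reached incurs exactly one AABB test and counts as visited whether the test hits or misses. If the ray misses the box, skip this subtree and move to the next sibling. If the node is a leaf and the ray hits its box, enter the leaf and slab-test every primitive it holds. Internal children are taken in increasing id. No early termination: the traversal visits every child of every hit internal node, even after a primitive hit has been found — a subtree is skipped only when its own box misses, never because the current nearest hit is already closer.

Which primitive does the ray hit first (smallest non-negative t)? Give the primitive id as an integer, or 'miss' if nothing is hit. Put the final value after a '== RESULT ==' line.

Traverse from the root:
N0 x:[0,39] y:[-6,34] z:[25/2,31] -> hit [25/2,31], descend [3, 6, 7, 11]
  N3 x:[17,29] y:[25,34] z:[29/2,55/2] -> hit [25,55/2], descend [1, 5, 14]
    N1 x:[25,28] y:[25,30] z:[53/2,55/2] -> hit [53/2,55/2] leaf, test {P6@t=53/2}
    N5 x:[27,29] y:[30,34] z:[29/2,15] -> miss, prune
    N14 x:[17,22] y:[25,31] z:[35/2,19] -> miss, prune
  N6 x:[11,33] y:[-6,18] z:[23,31] -> miss, prune
  N7 x:[5,39] y:[-3,3] z:[25/2,49/2] -> miss, prune
  N11 x:[0,3] y:[16,34] z:[19,27] -> miss, prune

Summary -> nodes [0, 3, 1, 5, 14, 6, 7, 11]; box-tests=8; leaf-entries=1; first=P6

== RESULT ==
6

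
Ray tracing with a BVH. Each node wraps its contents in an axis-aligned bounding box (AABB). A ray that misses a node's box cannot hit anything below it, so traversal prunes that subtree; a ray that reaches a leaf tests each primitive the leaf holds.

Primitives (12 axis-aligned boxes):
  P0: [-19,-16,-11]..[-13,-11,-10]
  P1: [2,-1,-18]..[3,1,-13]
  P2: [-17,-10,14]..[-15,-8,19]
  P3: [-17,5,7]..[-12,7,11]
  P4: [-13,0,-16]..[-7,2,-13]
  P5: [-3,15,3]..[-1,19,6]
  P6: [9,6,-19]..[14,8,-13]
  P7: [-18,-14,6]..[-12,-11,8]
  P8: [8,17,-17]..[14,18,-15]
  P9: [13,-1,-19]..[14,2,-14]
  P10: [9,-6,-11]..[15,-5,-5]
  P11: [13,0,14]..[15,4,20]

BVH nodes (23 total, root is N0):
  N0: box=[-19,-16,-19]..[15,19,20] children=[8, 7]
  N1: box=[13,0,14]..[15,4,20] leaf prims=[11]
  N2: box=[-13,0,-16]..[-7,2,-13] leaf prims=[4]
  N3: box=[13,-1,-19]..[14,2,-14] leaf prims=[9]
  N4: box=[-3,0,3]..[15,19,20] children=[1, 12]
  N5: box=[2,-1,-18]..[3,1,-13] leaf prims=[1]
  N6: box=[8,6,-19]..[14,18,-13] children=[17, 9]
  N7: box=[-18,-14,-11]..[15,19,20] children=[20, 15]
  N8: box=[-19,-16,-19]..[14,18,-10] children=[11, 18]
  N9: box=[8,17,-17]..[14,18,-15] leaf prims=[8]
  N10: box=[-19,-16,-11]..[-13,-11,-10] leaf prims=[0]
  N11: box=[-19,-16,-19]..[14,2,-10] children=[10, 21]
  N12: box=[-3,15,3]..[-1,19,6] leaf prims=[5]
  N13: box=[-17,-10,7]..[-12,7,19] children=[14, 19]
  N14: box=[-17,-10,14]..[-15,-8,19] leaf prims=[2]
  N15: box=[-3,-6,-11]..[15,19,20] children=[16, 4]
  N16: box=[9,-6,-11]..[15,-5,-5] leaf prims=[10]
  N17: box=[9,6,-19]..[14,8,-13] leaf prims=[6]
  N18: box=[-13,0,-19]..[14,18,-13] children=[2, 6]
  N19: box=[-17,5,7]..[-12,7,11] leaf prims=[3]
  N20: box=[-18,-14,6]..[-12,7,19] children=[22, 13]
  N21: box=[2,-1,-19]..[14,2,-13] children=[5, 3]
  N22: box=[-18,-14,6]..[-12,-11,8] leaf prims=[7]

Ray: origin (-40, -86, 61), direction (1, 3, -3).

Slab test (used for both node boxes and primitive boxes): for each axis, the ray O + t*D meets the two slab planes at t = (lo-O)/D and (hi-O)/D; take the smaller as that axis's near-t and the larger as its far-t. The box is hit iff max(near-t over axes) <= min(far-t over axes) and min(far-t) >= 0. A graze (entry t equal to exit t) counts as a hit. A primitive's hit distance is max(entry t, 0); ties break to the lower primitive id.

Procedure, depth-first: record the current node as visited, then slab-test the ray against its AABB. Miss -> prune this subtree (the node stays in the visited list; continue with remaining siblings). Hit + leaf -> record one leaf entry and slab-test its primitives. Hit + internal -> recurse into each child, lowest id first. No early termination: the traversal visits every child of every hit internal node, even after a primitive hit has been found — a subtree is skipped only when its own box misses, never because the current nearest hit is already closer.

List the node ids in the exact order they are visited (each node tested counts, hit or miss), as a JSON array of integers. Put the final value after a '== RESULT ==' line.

Trace the traversal:
N0 x:[21,55] y:[70/3,35] z:[41/3,80/3] -> hit [70/3,80/3], descend [7, 8]
  N7 x:[22,55] y:[24,35] z:[41/3,24] -> hit [24,24], descend [15, 20]
    N15 x:[37,55] y:[80/3,35] z:[41/3,24] -> miss, prune
    N20 x:[22,28] y:[24,31] z:[14,55/3] -> miss, prune
  N8 x:[21,54] y:[70/3,104/3] z:[71/3,80/3] -> hit [71/3,80/3], descend [11, 18]
    N11 x:[21,54] y:[70/3,88/3] z:[71/3,80/3] -> hit [71/3,80/3], descend [10, 21]
      N10 x:[21,27] y:[70/3,25] z:[71/3,24] -> hit [71/3,24] leaf, test {P0@t=71/3}
      N21 x:[42,54] y:[85/3,88/3] z:[74/3,80/3] -> miss, prune
    N18 x:[27,54] y:[86/3,104/3] z:[74/3,80/3] -> miss, prune

order=[0, 7, 15, 20, 8, 11, 10, 21, 18]  |boxes|=9  |leaves|=1  hit=P0

== RESULT ==
[0, 7, 15, 20, 8, 11, 10, 21, 18]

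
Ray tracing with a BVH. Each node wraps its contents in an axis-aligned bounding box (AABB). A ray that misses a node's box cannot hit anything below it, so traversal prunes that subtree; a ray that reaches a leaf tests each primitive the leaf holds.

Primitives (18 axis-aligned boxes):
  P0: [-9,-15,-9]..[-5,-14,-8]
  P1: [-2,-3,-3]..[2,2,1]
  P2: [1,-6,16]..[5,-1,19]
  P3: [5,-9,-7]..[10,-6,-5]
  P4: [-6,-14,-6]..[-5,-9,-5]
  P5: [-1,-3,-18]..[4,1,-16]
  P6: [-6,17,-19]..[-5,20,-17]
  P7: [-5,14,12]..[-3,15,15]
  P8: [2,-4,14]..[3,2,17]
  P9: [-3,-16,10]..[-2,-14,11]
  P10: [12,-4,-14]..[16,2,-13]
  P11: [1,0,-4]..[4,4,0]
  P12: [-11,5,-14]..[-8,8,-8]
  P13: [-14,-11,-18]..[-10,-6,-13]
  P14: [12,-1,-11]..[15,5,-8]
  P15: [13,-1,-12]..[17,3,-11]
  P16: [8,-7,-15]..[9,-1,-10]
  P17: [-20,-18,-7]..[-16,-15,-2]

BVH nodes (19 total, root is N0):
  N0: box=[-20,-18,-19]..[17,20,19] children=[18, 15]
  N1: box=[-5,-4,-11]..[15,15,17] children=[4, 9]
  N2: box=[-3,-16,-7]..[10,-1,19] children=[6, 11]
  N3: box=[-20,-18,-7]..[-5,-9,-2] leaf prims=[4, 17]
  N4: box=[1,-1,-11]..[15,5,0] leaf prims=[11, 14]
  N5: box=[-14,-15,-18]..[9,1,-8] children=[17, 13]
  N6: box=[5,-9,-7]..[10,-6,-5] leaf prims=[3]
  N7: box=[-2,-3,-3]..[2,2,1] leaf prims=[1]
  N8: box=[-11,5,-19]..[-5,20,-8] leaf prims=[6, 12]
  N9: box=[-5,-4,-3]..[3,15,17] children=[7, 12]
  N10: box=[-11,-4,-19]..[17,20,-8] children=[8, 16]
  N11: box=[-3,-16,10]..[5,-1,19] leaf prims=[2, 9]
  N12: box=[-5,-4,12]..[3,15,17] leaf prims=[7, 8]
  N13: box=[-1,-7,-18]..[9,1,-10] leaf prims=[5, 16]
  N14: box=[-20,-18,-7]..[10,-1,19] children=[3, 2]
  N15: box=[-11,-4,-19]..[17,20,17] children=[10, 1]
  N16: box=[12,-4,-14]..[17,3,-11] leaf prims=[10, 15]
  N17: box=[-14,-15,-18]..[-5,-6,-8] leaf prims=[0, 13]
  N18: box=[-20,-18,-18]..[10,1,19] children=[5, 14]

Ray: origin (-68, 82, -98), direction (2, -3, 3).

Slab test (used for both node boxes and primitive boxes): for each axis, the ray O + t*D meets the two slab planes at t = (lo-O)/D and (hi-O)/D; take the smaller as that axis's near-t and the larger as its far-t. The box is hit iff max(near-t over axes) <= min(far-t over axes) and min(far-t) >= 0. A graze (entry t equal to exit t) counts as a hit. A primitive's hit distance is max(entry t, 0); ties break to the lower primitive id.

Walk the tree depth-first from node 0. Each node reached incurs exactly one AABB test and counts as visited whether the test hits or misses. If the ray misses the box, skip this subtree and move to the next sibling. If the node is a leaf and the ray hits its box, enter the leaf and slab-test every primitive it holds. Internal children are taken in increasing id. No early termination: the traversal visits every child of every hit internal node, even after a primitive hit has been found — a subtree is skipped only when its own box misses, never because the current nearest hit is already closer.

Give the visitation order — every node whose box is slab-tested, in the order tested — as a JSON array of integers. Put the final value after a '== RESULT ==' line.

Traverse from the root:
N0 x:[24,85/2] y:[62/3,100/3] z:[79/3,39] -> hit [79/3,100/3], descend [15, 18]
  N15 x:[57/2,85/2] y:[62/3,86/3] z:[79/3,115/3] -> hit [57/2,86/3], descend [1, 10]
    N1 x:[63/2,83/2] y:[67/3,86/3] z:[29,115/3] -> miss, prune
    N10 x:[57/2,85/2] y:[62/3,86/3] z:[79/3,30] -> hit [57/2,86/3], descend [8, 16]
      N8 x:[57/2,63/2] y:[62/3,77/3] z:[79/3,30] -> miss, prune
      N16 x:[40,85/2] y:[79/3,86/3] z:[28,29] -> miss, prune
  N18 x:[24,39] y:[27,100/3] z:[80/3,39] -> hit [27,100/3], descend [5, 14]
    N5 x:[27,77/2] y:[27,97/3] z:[80/3,30] -> hit [27,30], descend [13, 17]
      N13 x:[67/2,77/2] y:[27,89/3] z:[80/3,88/3] -> miss, prune
      N17 x:[27,63/2] y:[88/3,97/3] z:[80/3,30] -> hit [88/3,30] leaf, test {P0(miss), P13(miss)}
    N14 x:[24,39] y:[83/3,100/3] z:[91/3,39] -> hit [91/3,100/3], descend [2, 3]
      N2 x:[65/2,39] y:[83/3,98/3] z:[91/3,39] -> hit [65/2,98/3], descend [6, 11]
        N6 x:[73/2,39] y:[88/3,91/3] z:[91/3,31] -> miss, prune
        N11 x:[65/2,73/2] y:[83/3,98/3] z:[36,39] -> miss, prune
      N3 x:[24,63/2] y:[91/3,100/3] z:[91/3,32] -> hit [91/3,63/2] leaf, test {P4@t=31, P17(miss)}

order=[0, 15, 1, 10, 8, 16, 18, 5, 13, 17, 14, 2, 6, 11, 3]  |boxes|=15  |leaves|=2  hit=P4

== RESULT ==
[0, 15, 1, 10, 8, 16, 18, 5, 13, 17, 14, 2, 6, 11, 3]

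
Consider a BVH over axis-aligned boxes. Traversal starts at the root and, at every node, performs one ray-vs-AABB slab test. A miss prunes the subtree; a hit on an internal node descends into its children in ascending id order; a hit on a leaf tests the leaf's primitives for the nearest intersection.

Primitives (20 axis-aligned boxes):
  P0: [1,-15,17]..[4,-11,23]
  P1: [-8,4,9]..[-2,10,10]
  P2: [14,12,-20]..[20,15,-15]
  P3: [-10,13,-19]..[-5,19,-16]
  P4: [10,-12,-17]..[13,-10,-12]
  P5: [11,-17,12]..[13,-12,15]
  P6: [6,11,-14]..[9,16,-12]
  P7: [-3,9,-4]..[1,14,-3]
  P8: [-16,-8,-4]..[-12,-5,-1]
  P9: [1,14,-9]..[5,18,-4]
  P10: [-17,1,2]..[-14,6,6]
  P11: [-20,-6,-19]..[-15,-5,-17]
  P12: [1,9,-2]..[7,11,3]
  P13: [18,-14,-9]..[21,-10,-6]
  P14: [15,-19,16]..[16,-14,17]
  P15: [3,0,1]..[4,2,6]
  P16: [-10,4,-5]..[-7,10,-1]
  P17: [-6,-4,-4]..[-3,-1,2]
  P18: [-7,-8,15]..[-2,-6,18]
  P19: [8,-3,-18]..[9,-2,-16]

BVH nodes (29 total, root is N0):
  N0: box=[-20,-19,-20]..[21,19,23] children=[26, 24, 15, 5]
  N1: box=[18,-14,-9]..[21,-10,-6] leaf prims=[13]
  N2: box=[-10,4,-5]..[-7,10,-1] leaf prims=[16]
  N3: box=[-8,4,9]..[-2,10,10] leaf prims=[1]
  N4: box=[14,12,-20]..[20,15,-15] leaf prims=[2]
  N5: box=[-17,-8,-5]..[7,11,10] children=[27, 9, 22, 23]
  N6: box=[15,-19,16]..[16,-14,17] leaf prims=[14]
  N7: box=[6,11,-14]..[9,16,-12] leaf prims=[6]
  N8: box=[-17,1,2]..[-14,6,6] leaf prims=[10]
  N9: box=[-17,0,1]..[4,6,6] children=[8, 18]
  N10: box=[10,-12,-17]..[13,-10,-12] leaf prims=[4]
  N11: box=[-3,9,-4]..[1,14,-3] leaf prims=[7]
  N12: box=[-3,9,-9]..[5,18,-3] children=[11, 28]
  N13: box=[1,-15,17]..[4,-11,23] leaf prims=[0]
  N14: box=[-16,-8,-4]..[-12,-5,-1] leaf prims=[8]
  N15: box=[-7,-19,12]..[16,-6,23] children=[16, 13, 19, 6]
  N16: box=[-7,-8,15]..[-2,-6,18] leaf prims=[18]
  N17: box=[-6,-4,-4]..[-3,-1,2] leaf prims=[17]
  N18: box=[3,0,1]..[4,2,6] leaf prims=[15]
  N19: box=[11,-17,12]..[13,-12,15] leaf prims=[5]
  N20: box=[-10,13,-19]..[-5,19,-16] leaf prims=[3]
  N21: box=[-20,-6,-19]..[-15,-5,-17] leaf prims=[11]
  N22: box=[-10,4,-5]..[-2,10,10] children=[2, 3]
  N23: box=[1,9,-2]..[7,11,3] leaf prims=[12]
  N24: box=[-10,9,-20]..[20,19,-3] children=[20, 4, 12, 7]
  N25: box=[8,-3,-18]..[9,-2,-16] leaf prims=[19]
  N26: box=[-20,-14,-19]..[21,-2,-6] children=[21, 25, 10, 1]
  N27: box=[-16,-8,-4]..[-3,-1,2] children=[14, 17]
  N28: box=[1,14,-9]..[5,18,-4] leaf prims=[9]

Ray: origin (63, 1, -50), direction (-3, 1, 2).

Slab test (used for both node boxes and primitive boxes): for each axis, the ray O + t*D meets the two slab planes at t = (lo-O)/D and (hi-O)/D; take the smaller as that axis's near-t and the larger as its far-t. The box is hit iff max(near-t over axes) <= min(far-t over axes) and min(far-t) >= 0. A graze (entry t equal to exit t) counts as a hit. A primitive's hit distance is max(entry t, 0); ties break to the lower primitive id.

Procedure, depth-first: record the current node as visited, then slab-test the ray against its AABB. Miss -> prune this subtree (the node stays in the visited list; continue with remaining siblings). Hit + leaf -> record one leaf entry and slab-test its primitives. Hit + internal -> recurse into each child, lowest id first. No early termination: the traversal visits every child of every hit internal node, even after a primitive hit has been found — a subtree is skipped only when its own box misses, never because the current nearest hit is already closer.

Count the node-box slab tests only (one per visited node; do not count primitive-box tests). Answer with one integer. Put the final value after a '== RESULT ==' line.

Traverse from the root:
N0 x:[14,83/3] y:[-20,18] z:[15,73/2] -> hit [15,18], descend [5, 15, 24, 26]
  N5 x:[56/3,80/3] y:[-9,10] z:[45/2,30] -> miss, prune
  N15 x:[47/3,70/3] y:[-20,-7] z:[31,73/2] -> miss, prune
  N24 x:[43/3,73/3] y:[8,18] z:[15,47/2] -> hit [15,18], descend [4, 7, 12, 20]
    N4 x:[43/3,49/3] y:[11,14] z:[15,35/2] -> miss, prune
    N7 x:[18,19] y:[10,15] z:[18,19] -> miss, prune
    N12 x:[58/3,22] y:[8,17] z:[41/2,47/2] -> miss, prune
    N20 x:[68/3,73/3] y:[12,18] z:[31/2,17] -> miss, prune
  N26 x:[14,83/3] y:[-15,-3] z:[31/2,22] -> miss, prune

Visited [0, 5, 15, 24, 4, 7, 12, 20, 26]. Tests: 9 box, 0 leaf. Nearest: miss.

== RESULT ==
9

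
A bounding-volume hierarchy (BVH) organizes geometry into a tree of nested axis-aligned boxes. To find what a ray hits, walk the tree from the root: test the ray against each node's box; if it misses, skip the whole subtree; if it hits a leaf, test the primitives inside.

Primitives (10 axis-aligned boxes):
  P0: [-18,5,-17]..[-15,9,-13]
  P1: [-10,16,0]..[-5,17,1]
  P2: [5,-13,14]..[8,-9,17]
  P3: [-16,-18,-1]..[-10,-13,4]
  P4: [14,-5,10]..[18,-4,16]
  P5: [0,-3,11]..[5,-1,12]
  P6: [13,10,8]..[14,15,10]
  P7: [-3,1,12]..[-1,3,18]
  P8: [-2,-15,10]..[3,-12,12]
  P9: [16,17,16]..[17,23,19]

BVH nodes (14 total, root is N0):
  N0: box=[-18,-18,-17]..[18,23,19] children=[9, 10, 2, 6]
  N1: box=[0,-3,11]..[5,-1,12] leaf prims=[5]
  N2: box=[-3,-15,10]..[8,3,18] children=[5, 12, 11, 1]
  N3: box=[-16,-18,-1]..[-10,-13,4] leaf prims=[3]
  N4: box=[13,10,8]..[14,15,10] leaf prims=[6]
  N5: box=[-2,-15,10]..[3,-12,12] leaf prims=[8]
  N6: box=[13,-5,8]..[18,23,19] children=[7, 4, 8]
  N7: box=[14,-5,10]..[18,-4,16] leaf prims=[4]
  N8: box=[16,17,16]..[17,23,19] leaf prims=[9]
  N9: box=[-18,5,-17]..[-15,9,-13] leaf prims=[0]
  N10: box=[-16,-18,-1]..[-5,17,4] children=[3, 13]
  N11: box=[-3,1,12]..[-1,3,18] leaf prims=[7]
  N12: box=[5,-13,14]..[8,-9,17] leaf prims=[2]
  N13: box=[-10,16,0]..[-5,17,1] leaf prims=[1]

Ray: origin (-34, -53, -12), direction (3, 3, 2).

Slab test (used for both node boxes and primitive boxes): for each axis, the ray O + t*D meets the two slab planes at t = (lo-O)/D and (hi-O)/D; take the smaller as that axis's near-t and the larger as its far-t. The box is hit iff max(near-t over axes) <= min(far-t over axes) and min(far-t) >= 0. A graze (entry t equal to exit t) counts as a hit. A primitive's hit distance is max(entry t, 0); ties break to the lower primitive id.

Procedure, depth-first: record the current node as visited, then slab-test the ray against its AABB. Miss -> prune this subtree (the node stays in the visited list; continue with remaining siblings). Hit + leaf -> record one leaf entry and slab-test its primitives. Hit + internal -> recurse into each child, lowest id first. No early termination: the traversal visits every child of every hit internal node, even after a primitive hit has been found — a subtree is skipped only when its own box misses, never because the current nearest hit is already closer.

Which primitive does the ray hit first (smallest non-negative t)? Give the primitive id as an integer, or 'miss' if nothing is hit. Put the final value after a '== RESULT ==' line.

Trace the traversal:
N0 x:[16/3,52/3] y:[35/3,76/3] z:[-5/2,31/2] -> hit [35/3,31/2], descend [2, 6, 9, 10]
  N2 x:[31/3,14] y:[38/3,56/3] z:[11,15] -> hit [38/3,14], descend [1, 5, 11, 12]
    N1 x:[34/3,13] y:[50/3,52/3] z:[23/2,12] -> miss, prune
    N5 x:[32/3,37/3] y:[38/3,41/3] z:[11,12] -> miss, prune
    N11 x:[31/3,11] y:[18,56/3] z:[12,15] -> miss, prune
    N12 x:[13,14] y:[40/3,44/3] z:[13,29/2] -> hit [40/3,14] leaf, test {P2@t=40/3}
  N6 x:[47/3,52/3] y:[16,76/3] z:[10,31/2] -> miss, prune
  N9 x:[16/3,19/3] y:[58/3,62/3] z:[-5/2,-1/2] -> miss, prune
  N10 x:[6,29/3] y:[35/3,70/3] z:[11/2,8] -> miss, prune

9 AABB tests over nodes [0, 2, 1, 5, 11, 12, 6, 9, 10]; 1 leaf entered; closest P2.

== RESULT ==
2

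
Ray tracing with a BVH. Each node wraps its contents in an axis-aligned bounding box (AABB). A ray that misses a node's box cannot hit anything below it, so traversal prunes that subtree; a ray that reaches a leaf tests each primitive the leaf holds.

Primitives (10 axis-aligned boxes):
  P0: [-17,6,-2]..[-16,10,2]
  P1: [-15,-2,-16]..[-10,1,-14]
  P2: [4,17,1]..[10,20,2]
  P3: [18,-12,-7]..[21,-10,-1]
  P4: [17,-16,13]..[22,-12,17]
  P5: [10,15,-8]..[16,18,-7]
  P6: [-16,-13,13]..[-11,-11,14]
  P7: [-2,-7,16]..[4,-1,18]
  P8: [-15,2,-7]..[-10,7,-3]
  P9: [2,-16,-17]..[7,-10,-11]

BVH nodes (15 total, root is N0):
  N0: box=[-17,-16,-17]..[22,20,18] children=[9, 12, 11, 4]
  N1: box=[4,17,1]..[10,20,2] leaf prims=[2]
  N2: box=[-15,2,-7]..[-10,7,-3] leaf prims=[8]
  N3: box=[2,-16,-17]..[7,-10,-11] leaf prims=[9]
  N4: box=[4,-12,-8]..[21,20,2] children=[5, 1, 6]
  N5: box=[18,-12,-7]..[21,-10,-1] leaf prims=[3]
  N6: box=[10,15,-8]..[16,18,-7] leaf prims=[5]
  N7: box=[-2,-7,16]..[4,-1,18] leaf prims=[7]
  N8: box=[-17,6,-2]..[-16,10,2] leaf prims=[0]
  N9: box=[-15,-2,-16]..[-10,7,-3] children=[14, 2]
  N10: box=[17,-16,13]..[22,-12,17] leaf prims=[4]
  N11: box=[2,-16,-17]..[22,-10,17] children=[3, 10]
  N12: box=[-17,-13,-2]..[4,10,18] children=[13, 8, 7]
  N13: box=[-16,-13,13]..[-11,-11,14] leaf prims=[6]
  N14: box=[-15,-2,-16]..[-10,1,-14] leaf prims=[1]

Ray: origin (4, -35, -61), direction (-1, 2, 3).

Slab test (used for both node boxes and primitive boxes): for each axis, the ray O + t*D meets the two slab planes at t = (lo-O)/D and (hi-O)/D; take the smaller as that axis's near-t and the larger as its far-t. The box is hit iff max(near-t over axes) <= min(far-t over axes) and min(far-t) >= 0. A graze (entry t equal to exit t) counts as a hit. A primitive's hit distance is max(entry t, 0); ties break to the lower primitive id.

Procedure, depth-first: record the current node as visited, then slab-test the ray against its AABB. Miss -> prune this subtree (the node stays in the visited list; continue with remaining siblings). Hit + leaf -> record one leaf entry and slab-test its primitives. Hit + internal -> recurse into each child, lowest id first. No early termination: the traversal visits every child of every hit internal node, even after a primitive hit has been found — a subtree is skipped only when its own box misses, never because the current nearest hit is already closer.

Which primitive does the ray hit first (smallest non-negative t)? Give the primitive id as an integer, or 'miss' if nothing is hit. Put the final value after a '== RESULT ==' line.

Trace the traversal:
N0 x:[-18,21] y:[19/2,55/2] z:[44/3,79/3] -> hit [44/3,21], descend [4, 9, 11, 12]
  N4 x:[-17,0] y:[23/2,55/2] z:[53/3,21] -> miss, prune
  N9 x:[14,19] y:[33/2,21] z:[15,58/3] -> hit [33/2,19], descend [2, 14]
    N2 x:[14,19] y:[37/2,21] z:[18,58/3] -> hit [37/2,19] leaf, test {P8@t=37/2}
    N14 x:[14,19] y:[33/2,18] z:[15,47/3] -> miss, prune
  N11 x:[-18,2] y:[19/2,25/2] z:[44/3,26] -> miss, prune
  N12 x:[0,21] y:[11,45/2] z:[59/3,79/3] -> hit [59/3,21], descend [7, 8, 13]
    N7 x:[0,6] y:[14,17] z:[77/3,79/3] -> miss, prune
    N8 x:[20,21] y:[41/2,45/2] z:[59/3,21] -> hit [41/2,21] leaf, test {P0@t=41/2}
    N13 x:[15,20] y:[11,12] z:[74/3,25] -> miss, prune

Summary -> nodes [0, 4, 9, 2, 14, 11, 12, 7, 8, 13]; box-tests=10; leaf-entries=2; first=P8

== RESULT ==
8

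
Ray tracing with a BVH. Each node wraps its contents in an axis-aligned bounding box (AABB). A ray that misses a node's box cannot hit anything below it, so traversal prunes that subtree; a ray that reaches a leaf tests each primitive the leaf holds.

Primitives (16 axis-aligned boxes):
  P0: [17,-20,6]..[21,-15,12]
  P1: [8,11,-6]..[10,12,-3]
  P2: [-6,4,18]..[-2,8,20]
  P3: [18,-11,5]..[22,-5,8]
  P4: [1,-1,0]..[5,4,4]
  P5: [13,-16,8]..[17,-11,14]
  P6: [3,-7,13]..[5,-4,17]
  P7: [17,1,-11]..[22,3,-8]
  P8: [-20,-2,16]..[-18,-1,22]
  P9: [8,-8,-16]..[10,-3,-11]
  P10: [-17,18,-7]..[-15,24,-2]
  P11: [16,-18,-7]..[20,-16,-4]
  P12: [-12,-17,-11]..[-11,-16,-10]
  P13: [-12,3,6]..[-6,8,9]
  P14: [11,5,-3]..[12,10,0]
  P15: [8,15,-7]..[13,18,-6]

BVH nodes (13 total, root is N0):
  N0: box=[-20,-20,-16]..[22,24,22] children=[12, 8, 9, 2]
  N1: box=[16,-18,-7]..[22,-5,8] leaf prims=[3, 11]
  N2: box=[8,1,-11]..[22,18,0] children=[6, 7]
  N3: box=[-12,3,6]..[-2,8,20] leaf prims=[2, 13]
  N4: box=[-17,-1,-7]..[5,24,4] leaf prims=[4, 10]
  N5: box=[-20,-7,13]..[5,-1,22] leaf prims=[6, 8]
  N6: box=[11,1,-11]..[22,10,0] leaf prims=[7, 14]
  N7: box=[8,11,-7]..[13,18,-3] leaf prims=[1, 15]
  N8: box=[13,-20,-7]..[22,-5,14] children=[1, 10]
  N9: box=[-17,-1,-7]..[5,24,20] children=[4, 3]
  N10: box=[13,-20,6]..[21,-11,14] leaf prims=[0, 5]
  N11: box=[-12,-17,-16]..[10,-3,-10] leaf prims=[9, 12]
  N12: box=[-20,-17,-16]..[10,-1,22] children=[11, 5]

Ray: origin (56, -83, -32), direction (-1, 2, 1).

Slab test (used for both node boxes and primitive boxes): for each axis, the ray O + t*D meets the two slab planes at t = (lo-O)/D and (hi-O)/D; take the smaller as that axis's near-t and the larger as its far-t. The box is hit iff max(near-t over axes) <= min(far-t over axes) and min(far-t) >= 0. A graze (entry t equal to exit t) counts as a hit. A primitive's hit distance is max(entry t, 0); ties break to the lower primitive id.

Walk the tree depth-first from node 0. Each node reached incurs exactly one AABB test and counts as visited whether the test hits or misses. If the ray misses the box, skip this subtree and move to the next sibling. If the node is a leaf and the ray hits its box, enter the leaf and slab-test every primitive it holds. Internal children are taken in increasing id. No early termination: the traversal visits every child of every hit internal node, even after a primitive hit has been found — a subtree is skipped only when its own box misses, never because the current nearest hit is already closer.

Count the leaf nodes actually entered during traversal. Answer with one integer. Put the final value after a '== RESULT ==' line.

Walk:
N0 x:[34,76] y:[63/2,107/2] z:[16,54] -> hit [34,107/2], descend [2, 8, 9, 12]
  N2 x:[34,48] y:[42,101/2] z:[21,32] -> miss, prune
  N8 x:[34,43] y:[63/2,39] z:[25,46] -> hit [34,39], descend [1, 10]
    N1 x:[34,40] y:[65/2,39] z:[25,40] -> hit [34,39] leaf, test {P3@t=37, P11(miss)}
    N10 x:[35,43] y:[63/2,36] z:[38,46] -> miss, prune
  N9 x:[51,73] y:[41,107/2] z:[25,52] -> hit [51,52], descend [3, 4]
    N3 x:[58,68] y:[43,91/2] z:[38,52] -> miss, prune
    N4 x:[51,73] y:[41,107/2] z:[25,36] -> miss, prune
  N12 x:[46,76] y:[33,41] z:[16,54] -> miss, prune

9 AABB tests over nodes [0, 2, 8, 1, 10, 9, 3, 4, 12]; 1 leaf entered; closest P3.

== RESULT ==
1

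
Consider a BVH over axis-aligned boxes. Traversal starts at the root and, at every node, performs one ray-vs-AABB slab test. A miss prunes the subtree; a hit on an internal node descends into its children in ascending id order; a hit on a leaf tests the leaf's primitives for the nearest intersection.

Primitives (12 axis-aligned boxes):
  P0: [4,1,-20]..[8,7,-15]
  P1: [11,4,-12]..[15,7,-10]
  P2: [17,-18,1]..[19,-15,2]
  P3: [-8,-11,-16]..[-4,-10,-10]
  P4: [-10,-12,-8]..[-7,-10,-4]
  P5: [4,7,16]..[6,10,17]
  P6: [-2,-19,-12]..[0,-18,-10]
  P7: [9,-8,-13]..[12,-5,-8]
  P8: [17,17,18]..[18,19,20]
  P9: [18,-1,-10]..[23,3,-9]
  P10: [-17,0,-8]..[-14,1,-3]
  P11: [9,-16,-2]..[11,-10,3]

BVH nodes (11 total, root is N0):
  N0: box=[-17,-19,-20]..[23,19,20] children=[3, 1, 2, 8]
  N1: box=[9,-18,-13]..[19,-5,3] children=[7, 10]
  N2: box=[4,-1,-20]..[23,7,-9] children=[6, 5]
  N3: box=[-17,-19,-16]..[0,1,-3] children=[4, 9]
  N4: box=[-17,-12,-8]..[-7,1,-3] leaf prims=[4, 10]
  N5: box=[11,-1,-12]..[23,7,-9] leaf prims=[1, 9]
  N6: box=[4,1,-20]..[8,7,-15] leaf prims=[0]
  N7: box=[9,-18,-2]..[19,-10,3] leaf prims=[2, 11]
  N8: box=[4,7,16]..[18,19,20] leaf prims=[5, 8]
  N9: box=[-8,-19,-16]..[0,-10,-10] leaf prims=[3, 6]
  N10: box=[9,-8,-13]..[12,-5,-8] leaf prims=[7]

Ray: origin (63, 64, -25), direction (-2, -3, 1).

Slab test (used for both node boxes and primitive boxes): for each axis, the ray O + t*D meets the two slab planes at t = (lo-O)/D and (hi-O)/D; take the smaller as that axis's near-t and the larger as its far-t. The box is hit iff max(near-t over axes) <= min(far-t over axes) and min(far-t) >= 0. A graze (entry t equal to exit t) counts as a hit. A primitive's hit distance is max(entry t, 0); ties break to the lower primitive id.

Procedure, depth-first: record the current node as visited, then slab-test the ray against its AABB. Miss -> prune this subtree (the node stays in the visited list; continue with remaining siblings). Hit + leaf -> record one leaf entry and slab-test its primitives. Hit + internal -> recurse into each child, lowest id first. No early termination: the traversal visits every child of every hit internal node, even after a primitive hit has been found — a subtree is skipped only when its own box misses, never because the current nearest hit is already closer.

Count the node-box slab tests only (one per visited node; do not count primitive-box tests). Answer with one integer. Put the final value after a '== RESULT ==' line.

Trace the traversal:
N0 x:[20,40] y:[15,83/3] z:[5,45] -> hit [20,83/3], descend [1, 2, 3, 8]
  N1 x:[22,27] y:[23,82/3] z:[12,28] -> hit [23,27], descend [7, 10]
    N7 x:[22,27] y:[74/3,82/3] z:[23,28] -> hit [74/3,27] leaf, test {P2(miss), P11@t=26}
    N10 x:[51/2,27] y:[23,24] z:[12,17] -> miss, prune
  N2 x:[20,59/2] y:[19,65/3] z:[5,16] -> miss, prune
  N3 x:[63/2,40] y:[21,83/3] z:[9,22] -> miss, prune
  N8 x:[45/2,59/2] y:[15,19] z:[41,45] -> miss, prune

order=[0, 1, 7, 10, 2, 3, 8]  |boxes|=7  |leaves|=1  hit=P11

== RESULT ==
7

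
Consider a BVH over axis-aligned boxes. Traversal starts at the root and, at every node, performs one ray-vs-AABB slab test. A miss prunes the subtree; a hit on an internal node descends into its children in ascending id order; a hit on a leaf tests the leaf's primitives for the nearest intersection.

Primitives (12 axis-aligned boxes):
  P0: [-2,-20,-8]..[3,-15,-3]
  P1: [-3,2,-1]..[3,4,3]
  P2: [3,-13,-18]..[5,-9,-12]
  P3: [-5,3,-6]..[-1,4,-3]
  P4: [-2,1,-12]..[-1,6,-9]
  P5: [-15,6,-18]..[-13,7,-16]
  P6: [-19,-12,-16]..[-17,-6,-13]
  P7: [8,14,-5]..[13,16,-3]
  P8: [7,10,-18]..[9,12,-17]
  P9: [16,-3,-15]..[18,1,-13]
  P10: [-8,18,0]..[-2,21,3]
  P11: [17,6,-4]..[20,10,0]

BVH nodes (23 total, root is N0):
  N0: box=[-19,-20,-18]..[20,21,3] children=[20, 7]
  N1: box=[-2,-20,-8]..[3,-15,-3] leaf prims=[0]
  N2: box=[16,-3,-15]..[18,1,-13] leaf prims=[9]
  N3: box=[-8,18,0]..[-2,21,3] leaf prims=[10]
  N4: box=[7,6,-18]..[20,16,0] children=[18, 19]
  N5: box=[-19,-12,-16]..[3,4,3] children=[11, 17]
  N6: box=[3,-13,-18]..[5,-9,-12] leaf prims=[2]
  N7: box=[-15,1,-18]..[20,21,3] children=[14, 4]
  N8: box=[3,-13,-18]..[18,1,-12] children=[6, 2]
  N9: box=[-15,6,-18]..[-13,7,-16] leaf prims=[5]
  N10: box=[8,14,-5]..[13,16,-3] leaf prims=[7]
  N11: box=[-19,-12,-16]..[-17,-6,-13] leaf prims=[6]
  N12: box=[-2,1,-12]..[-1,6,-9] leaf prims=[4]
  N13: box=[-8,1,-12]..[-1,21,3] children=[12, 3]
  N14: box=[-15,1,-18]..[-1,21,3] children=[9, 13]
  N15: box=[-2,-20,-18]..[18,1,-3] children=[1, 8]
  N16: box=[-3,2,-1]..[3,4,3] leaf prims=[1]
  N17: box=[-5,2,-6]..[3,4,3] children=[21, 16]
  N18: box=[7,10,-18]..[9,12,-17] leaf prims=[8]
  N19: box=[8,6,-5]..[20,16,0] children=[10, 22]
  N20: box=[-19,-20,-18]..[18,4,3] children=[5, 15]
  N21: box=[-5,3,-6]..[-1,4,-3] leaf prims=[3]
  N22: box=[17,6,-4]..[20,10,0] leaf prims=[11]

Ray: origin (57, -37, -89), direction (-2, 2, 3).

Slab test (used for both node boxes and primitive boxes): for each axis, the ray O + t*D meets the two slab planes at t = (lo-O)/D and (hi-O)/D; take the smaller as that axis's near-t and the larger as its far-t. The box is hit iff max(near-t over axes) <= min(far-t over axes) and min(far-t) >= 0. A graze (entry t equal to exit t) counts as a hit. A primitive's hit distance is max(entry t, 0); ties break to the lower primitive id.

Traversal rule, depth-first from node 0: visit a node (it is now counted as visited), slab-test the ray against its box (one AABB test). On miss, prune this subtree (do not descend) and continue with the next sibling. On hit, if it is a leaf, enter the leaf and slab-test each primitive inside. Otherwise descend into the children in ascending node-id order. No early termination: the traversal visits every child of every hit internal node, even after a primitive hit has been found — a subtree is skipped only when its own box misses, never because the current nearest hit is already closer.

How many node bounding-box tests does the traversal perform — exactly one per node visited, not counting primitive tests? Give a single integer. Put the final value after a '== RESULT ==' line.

Traverse from the root:
N0 x:[37/2,38] y:[17/2,29] z:[71/3,92/3] -> hit [71/3,29], descend [7, 20]
  N7 x:[37/2,36] y:[19,29] z:[71/3,92/3] -> hit [71/3,29], descend [4, 14]
    N4 x:[37/2,25] y:[43/2,53/2] z:[71/3,89/3] -> hit [71/3,25], descend [18, 19]
      N18 x:[24,25] y:[47/2,49/2] z:[71/3,24] -> hit [24,24] leaf, test {P8@t=24}
      N19 x:[37/2,49/2] y:[43/2,53/2] z:[28,89/3] -> miss, prune
    N14 x:[29,36] y:[19,29] z:[71/3,92/3] -> hit [29,29], descend [9, 13]
      N9 x:[35,36] y:[43/2,22] z:[71/3,73/3] -> miss, prune
      N13 x:[29,65/2] y:[19,29] z:[77/3,92/3] -> hit [29,29], descend [3, 12]
        N3 x:[59/2,65/2] y:[55/2,29] z:[89/3,92/3] -> miss, prune
        N12 x:[29,59/2] y:[19,43/2] z:[77/3,80/3] -> miss, prune
  N20 x:[39/2,38] y:[17/2,41/2] z:[71/3,92/3] -> miss, prune

Summary -> nodes [0, 7, 4, 18, 19, 14, 9, 13, 3, 12, 20]; box-tests=11; leaf-entries=1; first=P8

== RESULT ==
11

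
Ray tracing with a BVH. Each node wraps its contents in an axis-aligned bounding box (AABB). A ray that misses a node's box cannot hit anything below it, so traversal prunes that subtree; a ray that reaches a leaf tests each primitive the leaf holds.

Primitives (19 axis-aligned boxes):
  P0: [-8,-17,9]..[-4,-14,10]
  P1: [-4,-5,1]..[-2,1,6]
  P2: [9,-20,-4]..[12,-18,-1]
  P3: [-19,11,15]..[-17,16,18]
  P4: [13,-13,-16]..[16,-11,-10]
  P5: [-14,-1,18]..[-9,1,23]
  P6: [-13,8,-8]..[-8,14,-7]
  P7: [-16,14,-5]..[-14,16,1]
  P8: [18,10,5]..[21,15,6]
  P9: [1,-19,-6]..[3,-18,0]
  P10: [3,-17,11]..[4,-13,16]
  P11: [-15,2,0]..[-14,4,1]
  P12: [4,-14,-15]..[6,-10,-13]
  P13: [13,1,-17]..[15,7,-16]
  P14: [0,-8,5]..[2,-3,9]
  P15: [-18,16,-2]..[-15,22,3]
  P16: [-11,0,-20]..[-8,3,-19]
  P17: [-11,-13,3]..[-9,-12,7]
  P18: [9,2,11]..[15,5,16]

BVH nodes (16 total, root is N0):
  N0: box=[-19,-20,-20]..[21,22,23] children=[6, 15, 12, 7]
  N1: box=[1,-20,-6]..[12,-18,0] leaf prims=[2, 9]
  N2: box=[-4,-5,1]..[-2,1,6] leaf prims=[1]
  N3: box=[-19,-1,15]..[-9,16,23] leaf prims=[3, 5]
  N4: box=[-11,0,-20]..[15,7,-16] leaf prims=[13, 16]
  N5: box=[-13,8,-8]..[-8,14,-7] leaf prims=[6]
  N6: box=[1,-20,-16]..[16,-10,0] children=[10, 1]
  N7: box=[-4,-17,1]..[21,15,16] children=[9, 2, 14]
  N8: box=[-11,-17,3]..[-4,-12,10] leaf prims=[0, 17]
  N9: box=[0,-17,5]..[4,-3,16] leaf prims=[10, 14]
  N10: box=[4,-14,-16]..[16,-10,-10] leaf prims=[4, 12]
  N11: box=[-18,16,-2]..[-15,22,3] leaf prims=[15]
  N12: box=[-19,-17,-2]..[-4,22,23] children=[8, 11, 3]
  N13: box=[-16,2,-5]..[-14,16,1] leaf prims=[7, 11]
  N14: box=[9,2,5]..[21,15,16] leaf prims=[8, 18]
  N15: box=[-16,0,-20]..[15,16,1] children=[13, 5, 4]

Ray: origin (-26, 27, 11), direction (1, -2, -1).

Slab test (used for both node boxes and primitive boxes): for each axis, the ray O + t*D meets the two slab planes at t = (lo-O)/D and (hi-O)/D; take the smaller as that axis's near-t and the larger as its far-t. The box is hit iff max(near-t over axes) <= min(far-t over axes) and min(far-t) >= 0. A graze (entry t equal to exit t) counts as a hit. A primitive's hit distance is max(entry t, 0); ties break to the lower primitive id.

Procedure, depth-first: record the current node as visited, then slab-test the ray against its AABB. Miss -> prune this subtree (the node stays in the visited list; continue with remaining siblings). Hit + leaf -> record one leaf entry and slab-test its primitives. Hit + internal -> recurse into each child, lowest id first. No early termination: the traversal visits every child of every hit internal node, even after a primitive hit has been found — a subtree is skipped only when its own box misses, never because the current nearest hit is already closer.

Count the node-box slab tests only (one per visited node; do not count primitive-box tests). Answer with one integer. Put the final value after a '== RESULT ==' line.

Walk:
N0 x:[7,47] y:[5/2,47/2] z:[-12,31] -> hit [7,47/2], descend [6, 7, 12, 15]
  N6 x:[27,42] y:[37/2,47/2] z:[11,27] -> miss, prune
  N7 x:[22,47] y:[6,22] z:[-5,10] -> miss, prune
  N12 x:[7,22] y:[5/2,22] z:[-12,13] -> hit [7,13], descend [3, 8, 11]
    N3 x:[7,17] y:[11/2,14] z:[-12,-4] -> miss, prune
    N8 x:[15,22] y:[39/2,22] z:[1,8] -> miss, prune
    N11 x:[8,11] y:[5/2,11/2] z:[8,13] -> miss, prune
  N15 x:[10,41] y:[11/2,27/2] z:[10,31] -> hit [10,27/2], descend [4, 5, 13]
    N4 x:[15,41] y:[10,27/2] z:[27,31] -> miss, prune
    N5 x:[13,18] y:[13/2,19/2] z:[18,19] -> miss, prune
    N13 x:[10,12] y:[11/2,25/2] z:[10,16] -> hit [10,12] leaf, test {P7(miss), P11(miss)}

order=[0, 6, 7, 12, 3, 8, 11, 15, 4, 5, 13]  |boxes|=11  |leaves|=1  hit=miss

== RESULT ==
11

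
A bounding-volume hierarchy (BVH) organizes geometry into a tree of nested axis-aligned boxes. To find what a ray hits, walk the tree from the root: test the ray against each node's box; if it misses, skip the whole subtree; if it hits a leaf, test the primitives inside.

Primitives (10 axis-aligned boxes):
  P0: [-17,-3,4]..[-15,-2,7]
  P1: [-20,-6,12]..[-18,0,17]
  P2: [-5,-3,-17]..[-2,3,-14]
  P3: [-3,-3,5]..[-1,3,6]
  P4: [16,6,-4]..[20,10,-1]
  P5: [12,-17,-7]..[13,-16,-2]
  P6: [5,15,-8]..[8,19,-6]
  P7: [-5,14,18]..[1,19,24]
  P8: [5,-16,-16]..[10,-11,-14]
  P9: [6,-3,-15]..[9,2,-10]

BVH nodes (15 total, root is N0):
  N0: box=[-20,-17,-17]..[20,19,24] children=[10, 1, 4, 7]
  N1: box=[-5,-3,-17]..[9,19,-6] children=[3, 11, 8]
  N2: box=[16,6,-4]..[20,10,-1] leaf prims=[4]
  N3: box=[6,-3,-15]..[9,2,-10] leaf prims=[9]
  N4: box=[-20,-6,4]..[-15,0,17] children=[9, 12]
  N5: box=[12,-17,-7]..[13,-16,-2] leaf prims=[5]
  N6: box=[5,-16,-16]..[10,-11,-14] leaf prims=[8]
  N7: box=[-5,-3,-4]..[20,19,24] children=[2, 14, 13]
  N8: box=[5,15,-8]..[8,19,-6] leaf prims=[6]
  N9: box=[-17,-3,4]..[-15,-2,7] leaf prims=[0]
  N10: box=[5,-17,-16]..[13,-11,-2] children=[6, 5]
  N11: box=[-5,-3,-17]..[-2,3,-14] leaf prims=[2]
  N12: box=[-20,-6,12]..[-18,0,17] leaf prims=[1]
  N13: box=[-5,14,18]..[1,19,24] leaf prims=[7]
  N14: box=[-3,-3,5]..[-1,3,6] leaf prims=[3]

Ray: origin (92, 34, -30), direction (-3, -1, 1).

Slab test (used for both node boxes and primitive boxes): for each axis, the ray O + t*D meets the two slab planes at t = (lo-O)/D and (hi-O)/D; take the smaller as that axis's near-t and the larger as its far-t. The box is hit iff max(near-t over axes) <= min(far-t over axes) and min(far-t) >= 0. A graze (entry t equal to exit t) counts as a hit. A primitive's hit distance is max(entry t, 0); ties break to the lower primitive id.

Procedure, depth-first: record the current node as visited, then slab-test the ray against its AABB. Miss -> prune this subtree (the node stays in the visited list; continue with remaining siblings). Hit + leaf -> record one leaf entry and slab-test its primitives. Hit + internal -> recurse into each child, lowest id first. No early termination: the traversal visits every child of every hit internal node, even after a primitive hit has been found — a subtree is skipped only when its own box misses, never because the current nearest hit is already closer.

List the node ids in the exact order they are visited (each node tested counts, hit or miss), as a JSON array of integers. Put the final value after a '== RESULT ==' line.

Walk:
N0 x:[24,112/3] y:[15,51] z:[13,54] -> hit [24,112/3], descend [1, 4, 7, 10]
  N1 x:[83/3,97/3] y:[15,37] z:[13,24] -> miss, prune
  N4 x:[107/3,112/3] y:[34,40] z:[34,47] -> hit [107/3,112/3], descend [9, 12]
    N9 x:[107/3,109/3] y:[36,37] z:[34,37] -> hit [36,109/3] leaf, test {P0@t=36}
    N12 x:[110/3,112/3] y:[34,40] z:[42,47] -> miss, prune
  N7 x:[24,97/3] y:[15,37] z:[26,54] -> hit [26,97/3], descend [2, 13, 14]
    N2 x:[24,76/3] y:[24,28] z:[26,29] -> miss, prune
    N13 x:[91/3,97/3] y:[15,20] z:[48,54] -> miss, prune
    N14 x:[31,95/3] y:[31,37] z:[35,36] -> miss, prune
  N10 x:[79/3,29] y:[45,51] z:[14,28] -> miss, prune

Summary -> nodes [0, 1, 4, 9, 12, 7, 2, 13, 14, 10]; box-tests=10; leaf-entries=1; first=P0

== RESULT ==
[0, 1, 4, 9, 12, 7, 2, 13, 14, 10]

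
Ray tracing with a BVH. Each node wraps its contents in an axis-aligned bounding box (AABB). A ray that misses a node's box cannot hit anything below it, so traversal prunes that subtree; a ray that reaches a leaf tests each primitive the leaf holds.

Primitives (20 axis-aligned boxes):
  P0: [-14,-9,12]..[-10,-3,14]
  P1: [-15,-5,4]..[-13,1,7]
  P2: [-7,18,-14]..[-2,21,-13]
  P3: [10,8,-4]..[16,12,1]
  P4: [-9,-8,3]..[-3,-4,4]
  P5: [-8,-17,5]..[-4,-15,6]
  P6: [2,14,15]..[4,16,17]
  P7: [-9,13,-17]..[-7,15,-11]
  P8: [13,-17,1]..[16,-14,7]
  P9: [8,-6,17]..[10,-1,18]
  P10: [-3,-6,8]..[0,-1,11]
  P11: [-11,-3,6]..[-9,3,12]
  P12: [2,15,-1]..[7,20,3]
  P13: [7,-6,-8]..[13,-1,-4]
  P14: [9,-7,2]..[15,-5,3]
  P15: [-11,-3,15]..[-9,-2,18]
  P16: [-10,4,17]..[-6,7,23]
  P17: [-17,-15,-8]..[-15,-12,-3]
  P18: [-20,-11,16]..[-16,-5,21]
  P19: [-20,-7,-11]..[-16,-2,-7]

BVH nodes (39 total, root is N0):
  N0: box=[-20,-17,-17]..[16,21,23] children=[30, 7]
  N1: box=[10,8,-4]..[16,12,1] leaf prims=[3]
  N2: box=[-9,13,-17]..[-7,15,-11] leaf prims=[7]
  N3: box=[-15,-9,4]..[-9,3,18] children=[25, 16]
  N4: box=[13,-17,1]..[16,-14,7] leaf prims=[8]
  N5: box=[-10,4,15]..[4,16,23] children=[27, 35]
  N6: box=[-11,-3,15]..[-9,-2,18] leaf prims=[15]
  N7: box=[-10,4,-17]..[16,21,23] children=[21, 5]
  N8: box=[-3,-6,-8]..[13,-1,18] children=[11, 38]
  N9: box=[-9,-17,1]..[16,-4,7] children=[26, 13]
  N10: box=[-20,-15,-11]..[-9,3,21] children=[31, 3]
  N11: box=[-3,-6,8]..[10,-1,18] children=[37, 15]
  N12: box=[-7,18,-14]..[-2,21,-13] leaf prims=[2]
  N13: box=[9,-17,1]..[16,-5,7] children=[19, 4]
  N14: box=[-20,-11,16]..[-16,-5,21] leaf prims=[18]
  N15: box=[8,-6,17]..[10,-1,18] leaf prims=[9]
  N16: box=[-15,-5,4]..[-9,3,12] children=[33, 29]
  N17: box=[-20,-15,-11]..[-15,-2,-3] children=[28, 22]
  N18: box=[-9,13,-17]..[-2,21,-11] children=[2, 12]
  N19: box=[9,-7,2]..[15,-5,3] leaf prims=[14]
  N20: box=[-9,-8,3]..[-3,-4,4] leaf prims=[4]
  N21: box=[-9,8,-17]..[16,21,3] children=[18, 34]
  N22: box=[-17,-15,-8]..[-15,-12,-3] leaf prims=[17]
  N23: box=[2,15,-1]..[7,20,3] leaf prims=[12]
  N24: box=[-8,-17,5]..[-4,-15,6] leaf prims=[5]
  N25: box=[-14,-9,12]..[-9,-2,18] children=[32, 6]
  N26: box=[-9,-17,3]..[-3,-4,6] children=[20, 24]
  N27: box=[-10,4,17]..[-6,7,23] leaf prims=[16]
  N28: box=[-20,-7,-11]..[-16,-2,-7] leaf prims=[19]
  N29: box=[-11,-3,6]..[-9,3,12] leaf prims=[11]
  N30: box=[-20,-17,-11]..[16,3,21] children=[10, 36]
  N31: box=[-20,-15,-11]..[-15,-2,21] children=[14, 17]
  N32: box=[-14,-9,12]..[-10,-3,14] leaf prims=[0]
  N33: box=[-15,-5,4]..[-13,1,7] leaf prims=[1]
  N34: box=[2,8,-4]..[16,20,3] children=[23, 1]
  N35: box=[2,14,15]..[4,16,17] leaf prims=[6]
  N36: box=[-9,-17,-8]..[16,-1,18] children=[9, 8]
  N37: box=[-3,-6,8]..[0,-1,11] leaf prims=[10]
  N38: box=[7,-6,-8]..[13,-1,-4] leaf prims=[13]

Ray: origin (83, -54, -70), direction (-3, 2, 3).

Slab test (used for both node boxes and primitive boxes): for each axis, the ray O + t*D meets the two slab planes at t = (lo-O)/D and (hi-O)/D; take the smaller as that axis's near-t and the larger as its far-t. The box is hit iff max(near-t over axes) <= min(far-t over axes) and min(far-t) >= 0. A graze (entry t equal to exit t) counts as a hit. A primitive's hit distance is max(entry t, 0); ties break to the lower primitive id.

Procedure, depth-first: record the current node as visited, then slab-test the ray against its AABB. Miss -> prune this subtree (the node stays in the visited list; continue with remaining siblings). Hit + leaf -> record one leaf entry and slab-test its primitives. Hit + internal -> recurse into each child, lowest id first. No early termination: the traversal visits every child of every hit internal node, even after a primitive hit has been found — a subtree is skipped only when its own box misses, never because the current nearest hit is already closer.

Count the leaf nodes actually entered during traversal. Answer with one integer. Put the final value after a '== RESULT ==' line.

Trace the traversal:
N0 x:[67/3,103/3] y:[37/2,75/2] z:[53/3,31] -> hit [67/3,31], descend [7, 30]
  N7 x:[67/3,31] y:[29,75/2] z:[53/3,31] -> hit [29,31], descend [5, 21]
    N5 x:[79/3,31] y:[29,35] z:[85/3,31] -> hit [29,31], descend [27, 35]
      N27 x:[89/3,31] y:[29,61/2] z:[29,31] -> hit [89/3,61/2] leaf, test {P16@t=89/3}
      N35 x:[79/3,27] y:[34,35] z:[85/3,29] -> miss, prune
    N21 x:[67/3,92/3] y:[31,75/2] z:[53/3,73/3] -> miss, prune
  N30 x:[67/3,103/3] y:[37/2,57/2] z:[59/3,91/3] -> hit [67/3,57/2], descend [10, 36]
    N10 x:[92/3,103/3] y:[39/2,57/2] z:[59/3,91/3] -> miss, prune
    N36 x:[67/3,92/3] y:[37/2,53/2] z:[62/3,88/3] -> hit [67/3,53/2], descend [8, 9]
      N8 x:[70/3,86/3] y:[24,53/2] z:[62/3,88/3] -> hit [24,53/2], descend [11, 38]
        N11 x:[73/3,86/3] y:[24,53/2] z:[26,88/3] -> hit [26,53/2], descend [15, 37]
          N15 x:[73/3,25] y:[24,53/2] z:[29,88/3] -> miss, prune
          N37 x:[83/3,86/3] y:[24,53/2] z:[26,27] -> miss, prune
        N38 x:[70/3,76/3] y:[24,53/2] z:[62/3,22] -> miss, prune
      N9 x:[67/3,92/3] y:[37/2,25] z:[71/3,77/3] -> hit [71/3,25], descend [13, 26]
        N13 x:[67/3,74/3] y:[37/2,49/2] z:[71/3,77/3] -> hit [71/3,49/2], descend [4, 19]
          N4 x:[67/3,70/3] y:[37/2,20] z:[71/3,77/3] -> miss, prune
          N19 x:[68/3,74/3] y:[47/2,49/2] z:[24,73/3] -> hit [24,73/3] leaf, test {P14@t=24}
        N26 x:[86/3,92/3] y:[37/2,25] z:[73/3,76/3] -> miss, prune

Visited [0, 7, 5, 27, 35, 21, 30, 10, 36, 8, 11, 15, 37, 38, 9, 13, 4, 19, 26]. Tests: 19 box, 2 leaf. Nearest: P14.

== RESULT ==
2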